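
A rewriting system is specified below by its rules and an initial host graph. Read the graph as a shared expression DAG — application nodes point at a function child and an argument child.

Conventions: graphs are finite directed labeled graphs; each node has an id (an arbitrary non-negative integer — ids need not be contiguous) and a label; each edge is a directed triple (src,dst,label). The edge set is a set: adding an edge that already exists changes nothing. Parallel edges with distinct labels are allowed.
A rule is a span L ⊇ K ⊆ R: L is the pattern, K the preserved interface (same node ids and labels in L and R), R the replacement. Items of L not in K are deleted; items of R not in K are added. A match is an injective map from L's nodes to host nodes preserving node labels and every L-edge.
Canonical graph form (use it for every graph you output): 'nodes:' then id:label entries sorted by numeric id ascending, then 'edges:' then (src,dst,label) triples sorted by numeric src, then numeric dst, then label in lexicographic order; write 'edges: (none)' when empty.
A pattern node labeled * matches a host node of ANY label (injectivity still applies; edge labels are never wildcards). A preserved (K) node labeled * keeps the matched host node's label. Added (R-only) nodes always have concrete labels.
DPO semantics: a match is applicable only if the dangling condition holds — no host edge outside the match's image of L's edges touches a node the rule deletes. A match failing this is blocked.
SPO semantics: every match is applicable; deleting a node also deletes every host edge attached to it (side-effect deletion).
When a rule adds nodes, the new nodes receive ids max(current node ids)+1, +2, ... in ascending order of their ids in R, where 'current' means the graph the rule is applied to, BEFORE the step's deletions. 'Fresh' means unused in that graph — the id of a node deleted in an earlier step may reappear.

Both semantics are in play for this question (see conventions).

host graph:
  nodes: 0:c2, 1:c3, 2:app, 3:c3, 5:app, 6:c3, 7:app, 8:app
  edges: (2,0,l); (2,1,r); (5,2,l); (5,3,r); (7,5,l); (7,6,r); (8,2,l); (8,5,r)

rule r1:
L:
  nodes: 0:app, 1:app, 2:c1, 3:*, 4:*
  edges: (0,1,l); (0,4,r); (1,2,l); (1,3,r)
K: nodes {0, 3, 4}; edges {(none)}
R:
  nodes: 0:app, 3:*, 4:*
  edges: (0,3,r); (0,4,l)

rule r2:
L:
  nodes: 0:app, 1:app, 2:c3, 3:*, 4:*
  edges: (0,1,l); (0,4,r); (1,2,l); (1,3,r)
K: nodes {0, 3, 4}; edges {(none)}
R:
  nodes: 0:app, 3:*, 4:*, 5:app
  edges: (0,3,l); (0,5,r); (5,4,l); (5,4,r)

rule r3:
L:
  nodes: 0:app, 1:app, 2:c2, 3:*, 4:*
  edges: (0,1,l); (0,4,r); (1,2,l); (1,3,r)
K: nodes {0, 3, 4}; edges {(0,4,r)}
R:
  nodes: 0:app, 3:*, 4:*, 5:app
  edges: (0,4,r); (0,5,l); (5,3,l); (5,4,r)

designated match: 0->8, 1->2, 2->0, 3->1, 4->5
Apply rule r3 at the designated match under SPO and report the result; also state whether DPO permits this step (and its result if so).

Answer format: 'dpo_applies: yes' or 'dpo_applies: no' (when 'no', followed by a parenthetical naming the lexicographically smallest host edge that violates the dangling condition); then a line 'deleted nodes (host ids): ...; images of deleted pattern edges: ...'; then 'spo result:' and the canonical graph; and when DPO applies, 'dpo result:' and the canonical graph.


dpo_applies: no
(the rule deletes node 2, which keeps host edge (5,2,l) outside the match image — the dangling condition fails, DPO blocks; SPO proceeds and side-deletes such edges)
deleted nodes (host ids): 0, 2; images of deleted pattern edges: (2,0,l); (2,1,r); (8,2,l)
spo result:
nodes: 1:c3, 3:c3, 5:app, 6:c3, 7:app, 8:app, 9:app
edges: (5,3,r); (7,5,l); (7,6,r); (8,5,r); (8,9,l); (9,1,l); (9,5,r)


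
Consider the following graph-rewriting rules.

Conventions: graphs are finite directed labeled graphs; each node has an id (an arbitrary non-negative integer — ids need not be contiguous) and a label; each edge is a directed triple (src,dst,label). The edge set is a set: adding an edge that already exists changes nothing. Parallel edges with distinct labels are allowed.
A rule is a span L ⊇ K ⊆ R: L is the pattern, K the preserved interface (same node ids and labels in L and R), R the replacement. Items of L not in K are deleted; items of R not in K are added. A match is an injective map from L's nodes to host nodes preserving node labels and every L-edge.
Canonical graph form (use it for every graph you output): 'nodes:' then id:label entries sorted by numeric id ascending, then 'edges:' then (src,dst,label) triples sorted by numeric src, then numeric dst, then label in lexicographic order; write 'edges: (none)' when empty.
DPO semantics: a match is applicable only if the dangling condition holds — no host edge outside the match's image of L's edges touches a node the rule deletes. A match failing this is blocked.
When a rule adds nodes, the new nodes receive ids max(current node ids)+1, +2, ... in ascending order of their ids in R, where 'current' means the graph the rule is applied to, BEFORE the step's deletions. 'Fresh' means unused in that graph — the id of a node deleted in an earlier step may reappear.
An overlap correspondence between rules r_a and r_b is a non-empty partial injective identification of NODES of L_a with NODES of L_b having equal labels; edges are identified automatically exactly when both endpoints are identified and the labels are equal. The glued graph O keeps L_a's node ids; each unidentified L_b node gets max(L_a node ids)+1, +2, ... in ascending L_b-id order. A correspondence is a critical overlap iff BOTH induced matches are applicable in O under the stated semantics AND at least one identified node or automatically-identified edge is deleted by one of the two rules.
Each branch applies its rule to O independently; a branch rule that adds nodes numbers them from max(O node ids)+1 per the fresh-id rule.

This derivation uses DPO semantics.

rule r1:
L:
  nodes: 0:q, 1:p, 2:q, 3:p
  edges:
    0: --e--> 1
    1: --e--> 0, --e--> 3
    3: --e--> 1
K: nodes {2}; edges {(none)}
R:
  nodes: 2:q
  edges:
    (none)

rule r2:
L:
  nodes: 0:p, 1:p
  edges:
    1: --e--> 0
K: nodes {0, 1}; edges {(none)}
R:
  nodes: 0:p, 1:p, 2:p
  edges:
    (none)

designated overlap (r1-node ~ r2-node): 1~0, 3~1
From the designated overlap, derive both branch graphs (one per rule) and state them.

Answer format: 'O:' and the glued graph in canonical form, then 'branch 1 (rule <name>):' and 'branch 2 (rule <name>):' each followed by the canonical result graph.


O:
nodes: 0:q, 1:p, 2:q, 3:p
edges: (0,1,e); (1,0,e); (1,3,e); (3,1,e)
branch 1 (rule r1):
nodes: 2:q
edges: (none)
branch 2 (rule r2):
nodes: 0:q, 1:p, 2:q, 3:p, 4:p
edges: (0,1,e); (1,0,e); (1,3,e)


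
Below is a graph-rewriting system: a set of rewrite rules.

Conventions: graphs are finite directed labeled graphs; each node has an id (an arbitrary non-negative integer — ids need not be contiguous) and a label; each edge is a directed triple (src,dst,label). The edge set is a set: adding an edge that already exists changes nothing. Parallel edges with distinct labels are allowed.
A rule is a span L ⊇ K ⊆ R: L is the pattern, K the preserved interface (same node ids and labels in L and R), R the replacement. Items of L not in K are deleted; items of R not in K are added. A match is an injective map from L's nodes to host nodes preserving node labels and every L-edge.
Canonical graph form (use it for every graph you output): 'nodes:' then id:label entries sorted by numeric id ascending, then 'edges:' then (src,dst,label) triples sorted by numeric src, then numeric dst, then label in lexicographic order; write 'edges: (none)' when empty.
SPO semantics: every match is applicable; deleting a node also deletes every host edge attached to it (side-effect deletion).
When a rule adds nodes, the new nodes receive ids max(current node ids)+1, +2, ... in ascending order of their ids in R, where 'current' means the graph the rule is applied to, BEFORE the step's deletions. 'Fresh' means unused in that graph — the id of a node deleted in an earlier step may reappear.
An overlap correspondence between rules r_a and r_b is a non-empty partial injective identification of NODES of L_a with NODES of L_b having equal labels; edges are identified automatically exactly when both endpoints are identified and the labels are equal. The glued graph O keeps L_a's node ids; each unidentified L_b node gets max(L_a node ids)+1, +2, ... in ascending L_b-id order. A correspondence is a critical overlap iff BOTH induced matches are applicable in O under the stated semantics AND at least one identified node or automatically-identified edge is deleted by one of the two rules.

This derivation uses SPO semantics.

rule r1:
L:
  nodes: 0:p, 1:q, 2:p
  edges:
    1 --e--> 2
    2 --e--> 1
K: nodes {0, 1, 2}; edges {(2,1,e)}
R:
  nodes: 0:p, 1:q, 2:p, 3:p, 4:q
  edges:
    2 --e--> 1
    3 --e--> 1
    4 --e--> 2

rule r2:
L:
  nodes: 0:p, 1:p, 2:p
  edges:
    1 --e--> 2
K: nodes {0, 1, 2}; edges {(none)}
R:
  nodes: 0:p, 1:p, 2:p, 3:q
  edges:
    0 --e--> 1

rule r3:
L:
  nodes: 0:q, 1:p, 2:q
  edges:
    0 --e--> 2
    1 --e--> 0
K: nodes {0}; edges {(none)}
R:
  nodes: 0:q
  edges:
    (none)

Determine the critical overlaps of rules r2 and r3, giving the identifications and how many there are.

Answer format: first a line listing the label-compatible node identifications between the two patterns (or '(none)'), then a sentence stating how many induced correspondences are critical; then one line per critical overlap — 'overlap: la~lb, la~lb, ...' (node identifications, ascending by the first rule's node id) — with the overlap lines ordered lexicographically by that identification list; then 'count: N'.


label-compatible node identifications between L(r2) and L(r3): 0~1, 1~1, 2~1
3 of the induced correspondences are critical overlaps of r2 and r3.
overlap: 0~1
overlap: 1~1
overlap: 2~1
count: 3


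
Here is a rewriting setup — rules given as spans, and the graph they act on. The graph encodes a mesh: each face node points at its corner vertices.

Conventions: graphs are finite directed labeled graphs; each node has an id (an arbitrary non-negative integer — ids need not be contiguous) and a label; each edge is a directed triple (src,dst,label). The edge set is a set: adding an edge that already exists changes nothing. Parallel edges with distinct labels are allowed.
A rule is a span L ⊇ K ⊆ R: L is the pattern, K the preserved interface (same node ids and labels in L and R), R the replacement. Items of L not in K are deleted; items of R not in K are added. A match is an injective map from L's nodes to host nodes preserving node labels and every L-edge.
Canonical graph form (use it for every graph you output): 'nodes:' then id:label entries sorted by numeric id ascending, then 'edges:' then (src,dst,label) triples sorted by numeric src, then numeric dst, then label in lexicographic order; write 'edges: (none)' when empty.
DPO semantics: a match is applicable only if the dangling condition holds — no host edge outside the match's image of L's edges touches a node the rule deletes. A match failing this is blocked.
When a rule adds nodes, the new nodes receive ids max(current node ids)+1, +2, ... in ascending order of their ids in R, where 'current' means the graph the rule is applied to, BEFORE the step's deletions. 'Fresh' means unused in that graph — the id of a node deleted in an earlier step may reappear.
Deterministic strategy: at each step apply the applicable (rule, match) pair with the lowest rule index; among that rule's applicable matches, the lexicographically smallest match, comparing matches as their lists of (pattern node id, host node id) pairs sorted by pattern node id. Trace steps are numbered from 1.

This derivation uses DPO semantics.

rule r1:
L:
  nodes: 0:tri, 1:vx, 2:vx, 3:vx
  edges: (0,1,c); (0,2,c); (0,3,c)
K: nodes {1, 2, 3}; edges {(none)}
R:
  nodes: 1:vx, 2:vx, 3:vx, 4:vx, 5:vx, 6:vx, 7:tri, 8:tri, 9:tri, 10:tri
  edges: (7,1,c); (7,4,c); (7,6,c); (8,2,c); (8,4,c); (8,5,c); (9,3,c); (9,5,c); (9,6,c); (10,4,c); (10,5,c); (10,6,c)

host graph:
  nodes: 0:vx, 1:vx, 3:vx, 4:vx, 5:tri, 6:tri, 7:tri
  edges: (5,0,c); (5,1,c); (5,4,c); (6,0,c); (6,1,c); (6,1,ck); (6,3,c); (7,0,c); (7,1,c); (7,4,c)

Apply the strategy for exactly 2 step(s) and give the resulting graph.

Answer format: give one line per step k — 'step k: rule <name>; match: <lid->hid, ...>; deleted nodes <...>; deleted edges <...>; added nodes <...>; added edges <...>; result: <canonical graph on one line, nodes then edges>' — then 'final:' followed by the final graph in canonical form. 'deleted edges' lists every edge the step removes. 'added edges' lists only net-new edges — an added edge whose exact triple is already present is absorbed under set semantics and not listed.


step 1: rule r1; match: 0->5, 1->0, 2->1, 3->4; deleted nodes 5; deleted edges (5,0,c); (5,1,c); (5,4,c); added nodes 8, 9, 10, 11, 12, 13, 14; added edges (11,0,c); (11,8,c); (11,10,c); (12,1,c); (12,8,c); (12,9,c); (13,4,c); (13,9,c); (13,10,c); (14,8,c); (14,9,c); (14,10,c); result: nodes: 0:vx, 1:vx, 3:vx, 4:vx, 6:tri, 7:tri, 8:vx, 9:vx, 10:vx, 11:tri, 12:tri, 13:tri, 14:tri edges: (6,0,c); (6,1,c); (6,1,ck); (6,3,c); (7,0,c); (7,1,c); (7,4,c); (11,0,c); (11,8,c); (11,10,c); (12,1,c); (12,8,c); (12,9,c); (13,4,c); (13,9,c); (13,10,c); (14,8,c); (14,9,c); (14,10,c)
step 2: rule r1; match: 0->7, 1->0, 2->1, 3->4; deleted nodes 7; deleted edges (7,0,c); (7,1,c); (7,4,c); added nodes 15, 16, 17, 18, 19, 20, 21; added edges (18,0,c); (18,15,c); (18,17,c); (19,1,c); (19,15,c); (19,16,c); (20,4,c); (20,16,c); (20,17,c); (21,15,c); (21,16,c); (21,17,c); result: nodes: 0:vx, 1:vx, 3:vx, 4:vx, 6:tri, 8:vx, 9:vx, 10:vx, 11:tri, 12:tri, 13:tri, 14:tri, 15:vx, 16:vx, 17:vx, 18:tri, 19:tri, 20:tri, 21:tri edges: (6,0,c); (6,1,c); (6,1,ck); (6,3,c); (11,0,c); (11,8,c); (11,10,c); (12,1,c); (12,8,c); (12,9,c); (13,4,c); (13,9,c); (13,10,c); (14,8,c); (14,9,c); (14,10,c); (18,0,c); (18,15,c); (18,17,c); (19,1,c); (19,15,c); (19,16,c); (20,4,c); (20,16,c); (20,17,c); (21,15,c); (21,16,c); (21,17,c)
final:
nodes: 0:vx, 1:vx, 3:vx, 4:vx, 6:tri, 8:vx, 9:vx, 10:vx, 11:tri, 12:tri, 13:tri, 14:tri, 15:vx, 16:vx, 17:vx, 18:tri, 19:tri, 20:tri, 21:tri
edges: (6,0,c); (6,1,c); (6,1,ck); (6,3,c); (11,0,c); (11,8,c); (11,10,c); (12,1,c); (12,8,c); (12,9,c); (13,4,c); (13,9,c); (13,10,c); (14,8,c); (14,9,c); (14,10,c); (18,0,c); (18,15,c); (18,17,c); (19,1,c); (19,15,c); (19,16,c); (20,4,c); (20,16,c); (20,17,c); (21,15,c); (21,16,c); (21,17,c)


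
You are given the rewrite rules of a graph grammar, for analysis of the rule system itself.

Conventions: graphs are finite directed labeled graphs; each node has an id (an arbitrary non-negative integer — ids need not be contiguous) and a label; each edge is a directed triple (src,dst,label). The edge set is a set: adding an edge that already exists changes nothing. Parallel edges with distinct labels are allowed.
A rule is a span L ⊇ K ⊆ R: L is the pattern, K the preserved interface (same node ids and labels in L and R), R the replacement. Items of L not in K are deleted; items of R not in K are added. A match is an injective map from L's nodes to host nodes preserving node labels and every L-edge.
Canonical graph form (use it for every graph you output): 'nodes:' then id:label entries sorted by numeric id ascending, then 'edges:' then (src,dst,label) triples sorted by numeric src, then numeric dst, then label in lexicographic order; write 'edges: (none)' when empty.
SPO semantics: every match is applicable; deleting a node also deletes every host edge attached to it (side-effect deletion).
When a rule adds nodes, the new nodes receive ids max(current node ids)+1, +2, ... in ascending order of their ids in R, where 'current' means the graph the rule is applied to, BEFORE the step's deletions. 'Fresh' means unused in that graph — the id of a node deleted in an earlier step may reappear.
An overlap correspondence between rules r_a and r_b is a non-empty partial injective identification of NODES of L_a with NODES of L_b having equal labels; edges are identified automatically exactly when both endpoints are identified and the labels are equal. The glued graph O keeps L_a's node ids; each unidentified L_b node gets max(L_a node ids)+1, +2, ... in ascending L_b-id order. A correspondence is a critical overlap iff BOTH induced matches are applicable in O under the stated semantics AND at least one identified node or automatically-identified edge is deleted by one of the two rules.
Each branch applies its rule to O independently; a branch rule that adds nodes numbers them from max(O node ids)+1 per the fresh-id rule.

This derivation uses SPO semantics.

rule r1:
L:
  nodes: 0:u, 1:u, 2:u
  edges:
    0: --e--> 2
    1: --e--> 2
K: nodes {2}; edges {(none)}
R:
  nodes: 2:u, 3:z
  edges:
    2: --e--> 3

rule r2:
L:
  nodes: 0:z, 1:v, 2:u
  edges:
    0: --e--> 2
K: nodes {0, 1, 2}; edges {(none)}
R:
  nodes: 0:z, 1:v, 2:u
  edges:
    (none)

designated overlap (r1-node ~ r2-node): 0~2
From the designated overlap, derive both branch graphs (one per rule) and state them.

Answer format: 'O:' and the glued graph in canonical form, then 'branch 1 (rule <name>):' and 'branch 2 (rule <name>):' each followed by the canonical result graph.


O:
nodes: 0:u, 1:u, 2:u, 3:z, 4:v
edges: (0,2,e); (1,2,e); (3,0,e)
branch 1 (rule r1):
nodes: 2:u, 3:z, 4:v, 5:z
edges: (2,5,e)
branch 2 (rule r2):
nodes: 0:u, 1:u, 2:u, 3:z, 4:v
edges: (0,2,e); (1,2,e)


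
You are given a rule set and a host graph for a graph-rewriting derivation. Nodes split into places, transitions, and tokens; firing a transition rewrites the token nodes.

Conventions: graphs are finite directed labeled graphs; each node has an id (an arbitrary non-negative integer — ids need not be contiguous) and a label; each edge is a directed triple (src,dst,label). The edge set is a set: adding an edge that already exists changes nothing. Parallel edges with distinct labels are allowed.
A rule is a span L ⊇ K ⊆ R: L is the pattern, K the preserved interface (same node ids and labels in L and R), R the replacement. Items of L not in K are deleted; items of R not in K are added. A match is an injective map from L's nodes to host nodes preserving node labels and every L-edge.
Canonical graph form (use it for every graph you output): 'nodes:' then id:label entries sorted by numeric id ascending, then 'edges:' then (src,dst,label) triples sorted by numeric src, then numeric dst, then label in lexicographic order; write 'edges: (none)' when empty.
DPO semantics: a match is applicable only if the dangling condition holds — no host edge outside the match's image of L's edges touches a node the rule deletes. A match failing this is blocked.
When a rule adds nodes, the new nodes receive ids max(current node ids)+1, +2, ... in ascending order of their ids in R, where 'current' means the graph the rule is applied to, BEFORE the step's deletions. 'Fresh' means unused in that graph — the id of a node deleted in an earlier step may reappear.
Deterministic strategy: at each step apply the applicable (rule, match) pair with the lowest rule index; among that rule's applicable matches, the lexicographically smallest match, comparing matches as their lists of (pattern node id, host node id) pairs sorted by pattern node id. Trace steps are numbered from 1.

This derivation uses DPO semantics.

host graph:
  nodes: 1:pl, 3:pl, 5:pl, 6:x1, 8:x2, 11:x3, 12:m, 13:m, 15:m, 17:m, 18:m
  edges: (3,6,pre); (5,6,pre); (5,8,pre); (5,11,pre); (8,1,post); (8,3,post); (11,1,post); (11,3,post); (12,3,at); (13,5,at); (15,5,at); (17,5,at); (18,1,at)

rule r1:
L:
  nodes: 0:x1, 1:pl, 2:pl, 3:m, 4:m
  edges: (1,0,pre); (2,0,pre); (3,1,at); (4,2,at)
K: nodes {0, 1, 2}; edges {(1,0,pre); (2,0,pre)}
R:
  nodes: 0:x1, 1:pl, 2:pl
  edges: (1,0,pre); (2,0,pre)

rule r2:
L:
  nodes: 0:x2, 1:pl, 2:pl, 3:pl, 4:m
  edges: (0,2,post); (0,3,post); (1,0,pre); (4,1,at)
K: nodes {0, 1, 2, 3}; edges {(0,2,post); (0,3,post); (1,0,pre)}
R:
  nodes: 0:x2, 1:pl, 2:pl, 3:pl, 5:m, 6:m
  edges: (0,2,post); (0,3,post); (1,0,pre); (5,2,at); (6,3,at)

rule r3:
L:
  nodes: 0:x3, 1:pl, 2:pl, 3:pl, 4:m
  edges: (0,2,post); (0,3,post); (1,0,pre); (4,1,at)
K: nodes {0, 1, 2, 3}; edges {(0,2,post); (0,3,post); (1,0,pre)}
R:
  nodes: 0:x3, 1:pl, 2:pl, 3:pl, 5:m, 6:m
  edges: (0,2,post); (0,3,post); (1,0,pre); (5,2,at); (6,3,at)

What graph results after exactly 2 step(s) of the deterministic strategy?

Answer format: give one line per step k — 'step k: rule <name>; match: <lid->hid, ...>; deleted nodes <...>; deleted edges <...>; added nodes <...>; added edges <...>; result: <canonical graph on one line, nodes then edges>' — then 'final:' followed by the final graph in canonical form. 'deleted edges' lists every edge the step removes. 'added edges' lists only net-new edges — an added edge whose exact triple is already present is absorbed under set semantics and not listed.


step 1: rule r1; match: 0->6, 1->3, 2->5, 3->12, 4->13; deleted nodes 12, 13; deleted edges (12,3,at); (13,5,at); added nodes (none); added edges (none); result: nodes: 1:pl, 3:pl, 5:pl, 6:x1, 8:x2, 11:x3, 15:m, 17:m, 18:m edges: (3,6,pre); (5,6,pre); (5,8,pre); (5,11,pre); (8,1,post); (8,3,post); (11,1,post); (11,3,post); (15,5,at); (17,5,at); (18,1,at)
step 2: rule r2; match: 0->8, 1->5, 2->1, 3->3, 4->15; deleted nodes 15; deleted edges (15,5,at); added nodes 19, 20; added edges (19,1,at); (20,3,at); result: nodes: 1:pl, 3:pl, 5:pl, 6:x1, 8:x2, 11:x3, 17:m, 18:m, 19:m, 20:m edges: (3,6,pre); (5,6,pre); (5,8,pre); (5,11,pre); (8,1,post); (8,3,post); (11,1,post); (11,3,post); (17,5,at); (18,1,at); (19,1,at); (20,3,at)
final:
nodes: 1:pl, 3:pl, 5:pl, 6:x1, 8:x2, 11:x3, 17:m, 18:m, 19:m, 20:m
edges: (3,6,pre); (5,6,pre); (5,8,pre); (5,11,pre); (8,1,post); (8,3,post); (11,1,post); (11,3,post); (17,5,at); (18,1,at); (19,1,at); (20,3,at)


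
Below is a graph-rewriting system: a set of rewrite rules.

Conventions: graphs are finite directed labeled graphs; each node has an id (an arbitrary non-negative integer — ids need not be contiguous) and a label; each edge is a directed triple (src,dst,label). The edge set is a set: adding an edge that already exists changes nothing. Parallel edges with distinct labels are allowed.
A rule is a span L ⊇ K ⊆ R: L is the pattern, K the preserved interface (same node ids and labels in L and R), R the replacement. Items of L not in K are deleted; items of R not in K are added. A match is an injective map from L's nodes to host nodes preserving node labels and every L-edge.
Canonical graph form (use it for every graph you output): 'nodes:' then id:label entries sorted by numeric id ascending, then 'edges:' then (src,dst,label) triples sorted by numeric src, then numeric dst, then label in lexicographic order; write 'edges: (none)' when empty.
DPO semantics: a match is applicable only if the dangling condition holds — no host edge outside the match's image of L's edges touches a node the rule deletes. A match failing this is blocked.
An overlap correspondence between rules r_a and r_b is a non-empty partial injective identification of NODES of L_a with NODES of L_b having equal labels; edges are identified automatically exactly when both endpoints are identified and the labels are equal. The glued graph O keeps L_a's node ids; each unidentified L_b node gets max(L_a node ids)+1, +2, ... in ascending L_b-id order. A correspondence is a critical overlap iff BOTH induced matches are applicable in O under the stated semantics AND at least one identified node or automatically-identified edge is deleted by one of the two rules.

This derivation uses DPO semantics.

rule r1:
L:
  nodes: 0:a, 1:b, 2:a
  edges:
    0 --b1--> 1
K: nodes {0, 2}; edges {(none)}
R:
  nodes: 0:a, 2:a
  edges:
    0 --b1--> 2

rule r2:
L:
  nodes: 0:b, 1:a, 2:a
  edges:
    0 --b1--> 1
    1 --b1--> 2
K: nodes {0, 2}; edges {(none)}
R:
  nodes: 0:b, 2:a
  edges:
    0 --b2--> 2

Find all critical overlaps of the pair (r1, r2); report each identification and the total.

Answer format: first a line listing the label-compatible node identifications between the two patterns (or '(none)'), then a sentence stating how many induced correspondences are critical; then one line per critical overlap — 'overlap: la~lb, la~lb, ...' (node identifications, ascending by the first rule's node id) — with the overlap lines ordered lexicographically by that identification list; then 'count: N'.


label-compatible node identifications between L(r1) and L(r2): 0~1, 0~2, 1~0, 2~1, 2~2
2 of the induced correspondences are critical overlaps of r1 and r2.
overlap: 0~2, 2~1
overlap: 2~1
count: 2


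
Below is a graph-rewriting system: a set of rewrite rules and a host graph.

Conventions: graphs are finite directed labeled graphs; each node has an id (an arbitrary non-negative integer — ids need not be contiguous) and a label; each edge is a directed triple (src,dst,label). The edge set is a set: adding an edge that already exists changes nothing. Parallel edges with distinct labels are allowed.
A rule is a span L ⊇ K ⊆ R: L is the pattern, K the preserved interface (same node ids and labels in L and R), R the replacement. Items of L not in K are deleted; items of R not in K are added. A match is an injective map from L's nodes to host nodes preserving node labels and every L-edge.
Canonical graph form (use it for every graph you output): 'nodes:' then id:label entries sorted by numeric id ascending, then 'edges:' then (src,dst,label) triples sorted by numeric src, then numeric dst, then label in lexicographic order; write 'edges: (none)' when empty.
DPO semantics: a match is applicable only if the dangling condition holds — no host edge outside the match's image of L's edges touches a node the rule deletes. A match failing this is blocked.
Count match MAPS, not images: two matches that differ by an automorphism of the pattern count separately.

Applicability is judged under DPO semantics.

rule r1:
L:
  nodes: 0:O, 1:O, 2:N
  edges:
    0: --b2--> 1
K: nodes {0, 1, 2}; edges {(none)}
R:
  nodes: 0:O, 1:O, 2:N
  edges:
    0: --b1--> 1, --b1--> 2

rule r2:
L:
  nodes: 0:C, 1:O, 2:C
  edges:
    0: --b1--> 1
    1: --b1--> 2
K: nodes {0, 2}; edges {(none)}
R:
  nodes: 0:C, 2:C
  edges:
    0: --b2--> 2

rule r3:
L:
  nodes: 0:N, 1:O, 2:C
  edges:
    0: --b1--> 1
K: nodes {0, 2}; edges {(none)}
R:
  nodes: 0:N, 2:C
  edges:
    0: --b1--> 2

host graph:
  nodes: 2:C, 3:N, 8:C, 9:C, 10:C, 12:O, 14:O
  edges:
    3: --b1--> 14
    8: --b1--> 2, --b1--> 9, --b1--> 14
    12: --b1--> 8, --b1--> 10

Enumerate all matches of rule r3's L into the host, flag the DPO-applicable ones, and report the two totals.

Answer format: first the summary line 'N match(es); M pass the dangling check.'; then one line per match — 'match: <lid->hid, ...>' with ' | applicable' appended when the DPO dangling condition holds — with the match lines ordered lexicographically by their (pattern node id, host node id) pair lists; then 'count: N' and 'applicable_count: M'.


4 match(es); 0 pass the dangling check.
match: 0->3, 1->14, 2->2
match: 0->3, 1->14, 2->8
match: 0->3, 1->14, 2->9
match: 0->3, 1->14, 2->10
count: 4
applicable_count: 0


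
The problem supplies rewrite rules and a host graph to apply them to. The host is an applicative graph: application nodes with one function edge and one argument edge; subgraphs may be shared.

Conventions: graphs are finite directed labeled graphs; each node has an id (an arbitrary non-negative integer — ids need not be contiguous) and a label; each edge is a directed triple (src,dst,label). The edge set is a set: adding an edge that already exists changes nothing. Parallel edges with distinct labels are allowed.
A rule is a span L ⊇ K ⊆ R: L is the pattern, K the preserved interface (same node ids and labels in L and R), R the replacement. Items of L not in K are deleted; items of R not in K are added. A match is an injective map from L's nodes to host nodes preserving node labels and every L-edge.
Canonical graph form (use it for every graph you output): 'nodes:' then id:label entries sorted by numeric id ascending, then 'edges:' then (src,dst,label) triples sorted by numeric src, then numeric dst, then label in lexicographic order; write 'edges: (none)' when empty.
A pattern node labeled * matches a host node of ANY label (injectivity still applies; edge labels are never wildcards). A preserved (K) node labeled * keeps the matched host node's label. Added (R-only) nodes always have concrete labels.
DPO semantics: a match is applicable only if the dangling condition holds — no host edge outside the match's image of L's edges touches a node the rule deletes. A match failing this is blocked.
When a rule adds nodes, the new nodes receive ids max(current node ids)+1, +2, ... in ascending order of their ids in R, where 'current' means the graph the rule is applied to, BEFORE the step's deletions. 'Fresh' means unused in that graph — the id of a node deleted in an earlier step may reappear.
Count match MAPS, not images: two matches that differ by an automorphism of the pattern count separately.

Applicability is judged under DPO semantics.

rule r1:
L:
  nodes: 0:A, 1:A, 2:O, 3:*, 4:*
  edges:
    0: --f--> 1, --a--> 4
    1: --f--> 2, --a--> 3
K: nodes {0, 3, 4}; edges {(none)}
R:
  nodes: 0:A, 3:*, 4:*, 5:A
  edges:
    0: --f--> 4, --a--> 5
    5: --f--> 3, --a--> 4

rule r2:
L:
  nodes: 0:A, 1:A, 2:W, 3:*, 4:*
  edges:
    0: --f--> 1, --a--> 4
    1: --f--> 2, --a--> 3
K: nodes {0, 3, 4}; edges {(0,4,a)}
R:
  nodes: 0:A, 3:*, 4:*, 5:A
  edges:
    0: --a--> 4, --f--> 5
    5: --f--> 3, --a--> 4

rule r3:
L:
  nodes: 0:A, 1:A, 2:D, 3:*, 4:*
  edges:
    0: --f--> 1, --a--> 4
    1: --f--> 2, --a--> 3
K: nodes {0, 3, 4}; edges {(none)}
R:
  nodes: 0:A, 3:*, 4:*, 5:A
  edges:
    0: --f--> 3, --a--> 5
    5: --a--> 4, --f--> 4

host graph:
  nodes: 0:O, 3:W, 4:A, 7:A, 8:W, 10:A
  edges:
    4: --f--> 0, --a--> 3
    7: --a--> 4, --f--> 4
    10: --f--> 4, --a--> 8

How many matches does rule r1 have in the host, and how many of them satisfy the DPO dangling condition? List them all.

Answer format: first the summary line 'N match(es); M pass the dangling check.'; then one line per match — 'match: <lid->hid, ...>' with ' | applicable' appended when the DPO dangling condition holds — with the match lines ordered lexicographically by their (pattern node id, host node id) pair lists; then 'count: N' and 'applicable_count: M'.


1 match(es); 0 pass the dangling check.
match: 0->10, 1->4, 2->0, 3->3, 4->8
count: 1
applicable_count: 0


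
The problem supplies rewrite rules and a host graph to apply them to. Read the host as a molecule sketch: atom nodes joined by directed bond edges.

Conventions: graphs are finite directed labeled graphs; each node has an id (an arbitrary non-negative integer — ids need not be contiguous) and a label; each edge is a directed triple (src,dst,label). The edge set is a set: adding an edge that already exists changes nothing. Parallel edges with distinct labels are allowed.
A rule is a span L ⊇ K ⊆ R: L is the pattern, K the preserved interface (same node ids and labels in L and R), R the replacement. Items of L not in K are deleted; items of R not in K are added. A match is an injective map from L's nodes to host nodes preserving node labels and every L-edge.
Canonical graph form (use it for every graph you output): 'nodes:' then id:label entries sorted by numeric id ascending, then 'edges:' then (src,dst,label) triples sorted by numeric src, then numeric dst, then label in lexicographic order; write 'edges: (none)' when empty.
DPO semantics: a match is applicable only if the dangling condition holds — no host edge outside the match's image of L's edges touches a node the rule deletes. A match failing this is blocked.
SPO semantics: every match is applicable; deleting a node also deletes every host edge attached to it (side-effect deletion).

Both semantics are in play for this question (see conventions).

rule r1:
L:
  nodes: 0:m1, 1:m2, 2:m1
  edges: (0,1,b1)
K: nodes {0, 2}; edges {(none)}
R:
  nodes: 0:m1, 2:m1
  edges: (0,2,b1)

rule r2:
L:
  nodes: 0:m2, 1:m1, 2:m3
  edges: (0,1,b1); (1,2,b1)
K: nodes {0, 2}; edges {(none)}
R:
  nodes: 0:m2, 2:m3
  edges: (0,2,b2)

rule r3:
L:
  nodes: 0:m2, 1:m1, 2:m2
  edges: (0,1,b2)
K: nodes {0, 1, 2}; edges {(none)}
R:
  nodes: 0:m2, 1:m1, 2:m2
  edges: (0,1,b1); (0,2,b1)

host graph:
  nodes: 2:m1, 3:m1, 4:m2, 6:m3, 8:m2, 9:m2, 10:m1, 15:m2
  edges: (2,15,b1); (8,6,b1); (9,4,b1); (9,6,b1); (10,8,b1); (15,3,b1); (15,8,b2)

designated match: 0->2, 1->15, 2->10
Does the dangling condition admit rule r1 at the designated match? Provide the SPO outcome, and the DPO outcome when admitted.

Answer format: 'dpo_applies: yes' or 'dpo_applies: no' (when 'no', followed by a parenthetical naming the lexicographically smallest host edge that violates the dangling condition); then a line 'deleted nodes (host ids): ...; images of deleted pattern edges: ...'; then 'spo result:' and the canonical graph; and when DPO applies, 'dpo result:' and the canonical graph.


dpo_applies: no
(the rule deletes node 15, which keeps host edge (15,3,b1) outside the match image — the dangling condition fails, DPO blocks; SPO proceeds and side-deletes such edges)
deleted nodes (host ids): 15; images of deleted pattern edges: (2,15,b1)
spo result:
nodes: 2:m1, 3:m1, 4:m2, 6:m3, 8:m2, 9:m2, 10:m1
edges: (2,10,b1); (8,6,b1); (9,4,b1); (9,6,b1); (10,8,b1)


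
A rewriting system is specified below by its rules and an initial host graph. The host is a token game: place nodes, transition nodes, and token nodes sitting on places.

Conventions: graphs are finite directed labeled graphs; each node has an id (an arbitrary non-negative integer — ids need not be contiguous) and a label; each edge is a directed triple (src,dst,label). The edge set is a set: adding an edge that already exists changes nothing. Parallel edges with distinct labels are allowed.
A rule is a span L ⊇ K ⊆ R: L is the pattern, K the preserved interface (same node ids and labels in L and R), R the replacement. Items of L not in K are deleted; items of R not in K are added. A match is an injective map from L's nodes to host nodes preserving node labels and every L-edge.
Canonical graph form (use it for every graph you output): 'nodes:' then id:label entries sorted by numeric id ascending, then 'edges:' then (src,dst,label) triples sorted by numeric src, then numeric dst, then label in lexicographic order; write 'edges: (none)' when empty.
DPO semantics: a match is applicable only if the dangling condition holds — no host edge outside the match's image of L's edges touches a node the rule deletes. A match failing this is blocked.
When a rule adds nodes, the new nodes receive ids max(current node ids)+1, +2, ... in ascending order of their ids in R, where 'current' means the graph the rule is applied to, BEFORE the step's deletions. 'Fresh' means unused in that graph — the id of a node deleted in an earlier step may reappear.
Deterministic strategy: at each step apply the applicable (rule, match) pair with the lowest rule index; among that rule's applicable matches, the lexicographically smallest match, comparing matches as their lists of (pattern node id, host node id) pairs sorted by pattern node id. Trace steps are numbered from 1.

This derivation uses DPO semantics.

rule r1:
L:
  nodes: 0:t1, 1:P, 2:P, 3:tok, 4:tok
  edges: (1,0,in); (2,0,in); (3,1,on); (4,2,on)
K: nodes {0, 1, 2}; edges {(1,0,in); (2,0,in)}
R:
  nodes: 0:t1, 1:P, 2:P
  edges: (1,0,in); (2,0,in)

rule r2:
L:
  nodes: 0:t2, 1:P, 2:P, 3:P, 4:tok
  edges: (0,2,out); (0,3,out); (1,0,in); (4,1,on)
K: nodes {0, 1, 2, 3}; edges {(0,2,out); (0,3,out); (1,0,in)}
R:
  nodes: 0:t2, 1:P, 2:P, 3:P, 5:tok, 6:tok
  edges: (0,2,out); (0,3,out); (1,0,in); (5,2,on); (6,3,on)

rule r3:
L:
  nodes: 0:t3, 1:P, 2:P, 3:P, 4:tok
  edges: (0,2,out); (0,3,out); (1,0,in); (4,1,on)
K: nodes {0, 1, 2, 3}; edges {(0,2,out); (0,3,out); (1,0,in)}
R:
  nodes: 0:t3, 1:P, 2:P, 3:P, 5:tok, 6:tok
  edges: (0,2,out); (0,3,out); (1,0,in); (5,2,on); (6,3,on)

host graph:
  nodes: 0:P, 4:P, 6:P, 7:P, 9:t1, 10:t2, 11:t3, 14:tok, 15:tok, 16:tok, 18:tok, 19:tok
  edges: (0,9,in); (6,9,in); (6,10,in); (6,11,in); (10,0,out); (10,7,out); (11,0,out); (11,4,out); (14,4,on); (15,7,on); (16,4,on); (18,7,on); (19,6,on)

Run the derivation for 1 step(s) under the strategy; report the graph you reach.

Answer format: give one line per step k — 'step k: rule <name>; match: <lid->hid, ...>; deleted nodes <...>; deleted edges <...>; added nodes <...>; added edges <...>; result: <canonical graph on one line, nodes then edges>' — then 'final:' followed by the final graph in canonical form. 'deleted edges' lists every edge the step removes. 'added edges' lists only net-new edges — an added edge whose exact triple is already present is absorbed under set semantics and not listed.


step 1: rule r2; match: 0->10, 1->6, 2->0, 3->7, 4->19; deleted nodes 19; deleted edges (19,6,on); added nodes 20, 21; added edges (20,0,on); (21,7,on); result: nodes: 0:P, 4:P, 6:P, 7:P, 9:t1, 10:t2, 11:t3, 14:tok, 15:tok, 16:tok, 18:tok, 20:tok, 21:tok edges: (0,9,in); (6,9,in); (6,10,in); (6,11,in); (10,0,out); (10,7,out); (11,0,out); (11,4,out); (14,4,on); (15,7,on); (16,4,on); (18,7,on); (20,0,on); (21,7,on)
final:
nodes: 0:P, 4:P, 6:P, 7:P, 9:t1, 10:t2, 11:t3, 14:tok, 15:tok, 16:tok, 18:tok, 20:tok, 21:tok
edges: (0,9,in); (6,9,in); (6,10,in); (6,11,in); (10,0,out); (10,7,out); (11,0,out); (11,4,out); (14,4,on); (15,7,on); (16,4,on); (18,7,on); (20,0,on); (21,7,on)


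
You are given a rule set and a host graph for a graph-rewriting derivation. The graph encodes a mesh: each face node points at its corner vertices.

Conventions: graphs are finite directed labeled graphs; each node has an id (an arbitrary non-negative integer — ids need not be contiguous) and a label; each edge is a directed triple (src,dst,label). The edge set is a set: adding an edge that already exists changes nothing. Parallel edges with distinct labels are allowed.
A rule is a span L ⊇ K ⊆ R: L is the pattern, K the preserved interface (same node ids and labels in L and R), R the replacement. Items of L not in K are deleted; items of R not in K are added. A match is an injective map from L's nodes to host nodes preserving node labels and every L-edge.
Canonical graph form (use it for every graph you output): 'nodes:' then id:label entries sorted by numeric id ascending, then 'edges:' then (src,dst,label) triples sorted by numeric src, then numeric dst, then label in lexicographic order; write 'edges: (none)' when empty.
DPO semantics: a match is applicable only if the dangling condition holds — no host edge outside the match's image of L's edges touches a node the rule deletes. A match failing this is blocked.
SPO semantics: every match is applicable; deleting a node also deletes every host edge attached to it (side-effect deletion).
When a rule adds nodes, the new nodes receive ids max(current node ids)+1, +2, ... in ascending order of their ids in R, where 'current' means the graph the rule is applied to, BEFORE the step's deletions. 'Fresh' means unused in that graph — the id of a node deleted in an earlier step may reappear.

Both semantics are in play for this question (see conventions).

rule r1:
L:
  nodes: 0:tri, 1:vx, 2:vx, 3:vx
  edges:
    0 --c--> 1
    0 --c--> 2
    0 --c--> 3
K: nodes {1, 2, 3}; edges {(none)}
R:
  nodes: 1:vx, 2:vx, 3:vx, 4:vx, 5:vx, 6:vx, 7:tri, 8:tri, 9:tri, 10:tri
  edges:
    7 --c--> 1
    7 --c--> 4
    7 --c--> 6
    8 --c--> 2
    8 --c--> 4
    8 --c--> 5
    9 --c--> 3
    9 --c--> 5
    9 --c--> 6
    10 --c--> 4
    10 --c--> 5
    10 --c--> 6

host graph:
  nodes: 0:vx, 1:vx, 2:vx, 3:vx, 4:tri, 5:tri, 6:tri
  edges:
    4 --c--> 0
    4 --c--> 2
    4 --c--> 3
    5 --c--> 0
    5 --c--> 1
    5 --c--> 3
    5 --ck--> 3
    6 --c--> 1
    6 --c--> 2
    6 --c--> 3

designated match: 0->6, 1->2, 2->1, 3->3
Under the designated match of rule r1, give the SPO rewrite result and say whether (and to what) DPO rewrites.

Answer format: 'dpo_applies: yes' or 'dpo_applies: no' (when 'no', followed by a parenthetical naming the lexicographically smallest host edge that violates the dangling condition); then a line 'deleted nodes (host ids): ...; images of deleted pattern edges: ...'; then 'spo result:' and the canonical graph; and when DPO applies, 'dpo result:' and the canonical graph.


dpo_applies: yes
deleted nodes (host ids): 6; images of deleted pattern edges: (6,1,c); (6,2,c); (6,3,c)
spo result:
nodes: 0:vx, 1:vx, 2:vx, 3:vx, 4:tri, 5:tri, 7:vx, 8:vx, 9:vx, 10:tri, 11:tri, 12:tri, 13:tri
edges: (4,0,c); (4,2,c); (4,3,c); (5,0,c); (5,1,c); (5,3,c); (5,3,ck); (10,2,c); (10,7,c); (10,9,c); (11,1,c); (11,7,c); (11,8,c); (12,3,c); (12,8,c); (12,9,c); (13,7,c); (13,8,c); (13,9,c)
dpo result:
nodes: 0:vx, 1:vx, 2:vx, 3:vx, 4:tri, 5:tri, 7:vx, 8:vx, 9:vx, 10:tri, 11:tri, 12:tri, 13:tri
edges: (4,0,c); (4,2,c); (4,3,c); (5,0,c); (5,1,c); (5,3,c); (5,3,ck); (10,2,c); (10,7,c); (10,9,c); (11,1,c); (11,7,c); (11,8,c); (12,3,c); (12,8,c); (12,9,c); (13,7,c); (13,8,c); (13,9,c)
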